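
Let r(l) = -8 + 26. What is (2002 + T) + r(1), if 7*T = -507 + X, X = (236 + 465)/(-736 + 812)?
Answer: 1036809/532 ≈ 1948.9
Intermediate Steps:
X = 701/76 ≈ 9.2237
r(l) = 18
T = -37831/532 (T = (-507 + 701/76)/7 = (⅐)*(-37831/76) = -37831/532 ≈ -71.111)
(2002 + T) + r(1) = (2002 - 37831/532) + 18 = 1027233/532 + 18 = 1036809/532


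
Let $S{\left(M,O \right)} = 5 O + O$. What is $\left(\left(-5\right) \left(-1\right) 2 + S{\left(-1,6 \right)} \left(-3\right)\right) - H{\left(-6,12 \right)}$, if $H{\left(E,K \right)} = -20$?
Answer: $-78$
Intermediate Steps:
$S{\left(M,O \right)} = 6 O$
$\left(\left(-5\right) \left(-1\right) 2 + S{\left(-1,6 \right)} \left(-3\right)\right) - H{\left(-6,12 \right)} = \left(\left(-5\right) \left(-1\right) 2 + 6 \cdot 6 \left(-3\right)\right) - -20 = \left(5 \cdot 2 + 36 \left(-3\right)\right) + 20 = \left(10 - 108\right) + 20 = -98 + 20 = -78$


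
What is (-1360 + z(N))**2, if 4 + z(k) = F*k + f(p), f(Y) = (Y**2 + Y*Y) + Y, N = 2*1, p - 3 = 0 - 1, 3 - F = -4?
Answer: 1795600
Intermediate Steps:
F = 7 (F = 3 - 1*(-4) = 3 + 4 = 7)
p = 2 (p = 3 + (0 - 1) = 3 - 1 = 2)
N = 2
f(Y) = Y + 2*Y**2 (f(Y) = (Y**2 + Y**2) + Y = 2*Y**2 + Y = Y + 2*Y**2)
z(k) = 6 + 7*k (z(k) = -4 + (7*k + 2*(1 + 2*2)) = -4 + (7*k + 2*(1 + 4)) = -4 + (7*k + 2*5) = -4 + (7*k + 10) = -4 + (10 + 7*k) = 6 + 7*k)
(-1360 + z(N))**2 = (-1360 + (6 + 7*2))**2 = (-1360 + (6 + 14))**2 = (-1360 + 20)**2 = (-1340)**2 = 1795600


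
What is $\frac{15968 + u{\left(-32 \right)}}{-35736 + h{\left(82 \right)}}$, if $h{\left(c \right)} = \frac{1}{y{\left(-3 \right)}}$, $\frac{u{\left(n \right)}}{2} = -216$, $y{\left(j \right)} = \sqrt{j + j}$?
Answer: $- \frac{3331166976}{7662370177} + \frac{15536 i \sqrt{6}}{7662370177} \approx -0.43474 + 4.9665 \cdot 10^{-6} i$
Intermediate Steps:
$y{\left(j \right)} = \sqrt{2} \sqrt{j}$ ($y{\left(j \right)} = \sqrt{2 j} = \sqrt{2} \sqrt{j}$)
$u{\left(n \right)} = -432$ ($u{\left(n \right)} = 2 \left(-216\right) = -432$)
$h{\left(c \right)} = - \frac{i \sqrt{6}}{6}$ ($h{\left(c \right)} = \frac{1}{\sqrt{2} \sqrt{-3}} = \frac{1}{\sqrt{2} i \sqrt{3}} = \frac{1}{i \sqrt{6}} = - \frac{i \sqrt{6}}{6}$)
$\frac{15968 + u{\left(-32 \right)}}{-35736 + h{\left(82 \right)}} = \frac{15968 - 432}{-35736 - \frac{i \sqrt{6}}{6}} = \frac{15536}{-35736 - \frac{i \sqrt{6}}{6}}$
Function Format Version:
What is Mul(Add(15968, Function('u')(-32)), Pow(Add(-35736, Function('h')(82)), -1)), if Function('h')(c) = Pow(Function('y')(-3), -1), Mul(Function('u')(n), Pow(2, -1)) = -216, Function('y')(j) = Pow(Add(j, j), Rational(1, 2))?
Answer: Add(Rational(-3331166976, 7662370177), Mul(Rational(15536, 7662370177), I, Pow(6, Rational(1, 2)))) ≈ Add(-0.43474, Mul(4.9665e-6, I))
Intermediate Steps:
Function('y')(j) = Mul(Pow(2, Rational(1, 2)), Pow(j, Rational(1, 2))) (Function('y')(j) = Pow(Mul(2, j), Rational(1, 2)) = Mul(Pow(2, Rational(1, 2)), Pow(j, Rational(1, 2))))
Function('u')(n) = -432 (Function('u')(n) = Mul(2, -216) = -432)
Function('h')(c) = Mul(Rational(-1, 6), I, Pow(6, Rational(1, 2))) (Function('h')(c) = Pow(Mul(Pow(2, Rational(1, 2)), Pow(-3, Rational(1, 2))), -1) = Pow(Mul(Pow(2, Rational(1, 2)), Mul(I, Pow(3, Rational(1, 2)))), -1) = Pow(Mul(I, Pow(6, Rational(1, 2))), -1) = Mul(Rational(-1, 6), I, Pow(6, Rational(1, 2))))
Mul(Add(15968, Function('u')(-32)), Pow(Add(-35736, Function('h')(82)), -1)) = Mul(Add(15968, -432), Pow(Add(-35736, Mul(Rational(-1, 6), I, Pow(6, Rational(1, 2)))), -1)) = Mul(15536, Pow(Add(-35736, Mul(Rational(-1, 6), I, Pow(6, Rational(1, 2)))), -1))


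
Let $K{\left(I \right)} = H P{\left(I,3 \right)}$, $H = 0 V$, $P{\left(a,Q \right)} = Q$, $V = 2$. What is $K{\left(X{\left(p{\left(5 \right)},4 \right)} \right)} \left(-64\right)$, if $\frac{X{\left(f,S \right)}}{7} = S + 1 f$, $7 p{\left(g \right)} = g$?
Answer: $0$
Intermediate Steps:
$p{\left(g \right)} = \frac{g}{7}$
$H = 0$ ($H = 0 \cdot 2 = 0$)
$X{\left(f,S \right)} = 7 S + 7 f$ ($X{\left(f,S \right)} = 7 \left(S + 1 f\right) = 7 \left(S + f\right) = 7 S + 7 f$)
$K{\left(I \right)} = 0$ ($K{\left(I \right)} = 0 \cdot 3 = 0$)
$K{\left(X{\left(p{\left(5 \right)},4 \right)} \right)} \left(-64\right) = 0 \left(-64\right) = 0$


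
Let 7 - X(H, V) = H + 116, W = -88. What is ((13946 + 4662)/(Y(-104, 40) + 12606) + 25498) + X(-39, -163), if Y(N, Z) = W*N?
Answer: 276640516/10879 ≈ 25429.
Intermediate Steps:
Y(N, Z) = -88*N
X(H, V) = -109 - H (X(H, V) = 7 - (H + 116) = 7 - (116 + H) = 7 + (-116 - H) = -109 - H)
((13946 + 4662)/(Y(-104, 40) + 12606) + 25498) + X(-39, -163) = ((13946 + 4662)/(-88*(-104) + 12606) + 25498) + (-109 - 1*(-39)) = (18608/(9152 + 12606) + 25498) + (-109 + 39) = (18608/21758 + 25498) - 70 = (18608*(1/21758) + 25498) - 70 = (9304/10879 + 25498) - 70 = 277402046/10879 - 70 = 276640516/10879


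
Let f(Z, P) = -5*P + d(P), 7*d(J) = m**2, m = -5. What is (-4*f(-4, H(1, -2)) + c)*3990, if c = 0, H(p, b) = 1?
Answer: 22800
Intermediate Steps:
d(J) = 25/7 (d(J) = (1/7)*(-5)**2 = (1/7)*25 = 25/7)
f(Z, P) = 25/7 - 5*P (f(Z, P) = -5*P + 25/7 = 25/7 - 5*P)
(-4*f(-4, H(1, -2)) + c)*3990 = (-4*(25/7 - 5*1) + 0)*3990 = (-4*(25/7 - 5) + 0)*3990 = (-4*(-10/7) + 0)*3990 = (40/7 + 0)*3990 = (40/7)*3990 = 22800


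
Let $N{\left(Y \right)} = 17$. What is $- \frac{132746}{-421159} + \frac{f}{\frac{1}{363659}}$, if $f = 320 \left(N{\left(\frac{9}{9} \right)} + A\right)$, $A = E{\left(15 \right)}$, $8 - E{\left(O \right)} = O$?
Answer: $\frac{490106434631946}{421159} \approx 1.1637 \cdot 10^{9}$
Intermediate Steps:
$E{\left(O \right)} = 8 - O$
$A = -7$ ($A = 8 - 15 = -7$)
$f = 3200$ ($f = 320 \left(17 - 7\right) = 320 \cdot 10 = 3200$)
$- \frac{132746}{-421159} + \frac{f}{\frac{1}{363659}} = - \frac{132746}{-421159} + \frac{3200}{\frac{1}{363659}} = \left(-132746\right) \left(- \frac{1}{421159}\right) + 3200 \frac{1}{\frac{1}{363659}} = \frac{132746}{421159} + 3200 \cdot 363659 = \frac{132746}{421159} + 1163708800 = \frac{490106434631946}{421159}$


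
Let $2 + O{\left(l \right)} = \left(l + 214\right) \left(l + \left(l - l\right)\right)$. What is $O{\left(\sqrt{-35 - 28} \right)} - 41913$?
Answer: $-41978 + 642 i \sqrt{7} \approx -41978.0 + 1698.6 i$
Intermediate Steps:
$O{\left(l \right)} = -2 + l \left(214 + l\right)$ ($O{\left(l \right)} = -2 + \left(l + 214\right) \left(l + \left(l - l\right)\right) = -2 + \left(214 + l\right) \left(l + 0\right) = -2 + \left(214 + l\right) l = -2 + l \left(214 + l\right)$)
$O{\left(\sqrt{-35 - 28} \right)} - 41913 = \left(-2 + \left(\sqrt{-35 - 28}\right)^{2} + 214 \sqrt{-35 - 28}\right) - 41913 = \left(-2 + \left(\sqrt{-63}\right)^{2} + 214 \sqrt{-63}\right) - 41913 = \left(-2 + \left(3 i \sqrt{7}\right)^{2} + 214 \cdot 3 i \sqrt{7}\right) - 41913 = \left(-2 - 63 + 642 i \sqrt{7}\right) - 41913 = \left(-65 + 642 i \sqrt{7}\right) - 41913 = -41978 + 642 i \sqrt{7}$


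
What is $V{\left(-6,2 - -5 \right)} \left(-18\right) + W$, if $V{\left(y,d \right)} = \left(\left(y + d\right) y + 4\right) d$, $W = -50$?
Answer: $202$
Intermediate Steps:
$V{\left(y,d \right)} = d \left(4 + y \left(d + y\right)\right)$ ($V{\left(y,d \right)} = \left(\left(d + y\right) y + 4\right) d = \left(y \left(d + y\right) + 4\right) d = \left(4 + y \left(d + y\right)\right) d = d \left(4 + y \left(d + y\right)\right)$)
$V{\left(-6,2 - -5 \right)} \left(-18\right) + W = \left(2 - -5\right) \left(4 + \left(-6\right)^{2} + \left(2 - -5\right) \left(-6\right)\right) \left(-18\right) - 50 = \left(2 + 5\right) \left(4 + 36 + \left(2 + 5\right) \left(-6\right)\right) \left(-18\right) - 50 = 7 \left(4 + 36 + 7 \left(-6\right)\right) \left(-18\right) - 50 = 7 \left(4 + 36 - 42\right) \left(-18\right) - 50 = 7 \left(-2\right) \left(-18\right) - 50 = \left(-14\right) \left(-18\right) - 50 = 252 - 50 = 202$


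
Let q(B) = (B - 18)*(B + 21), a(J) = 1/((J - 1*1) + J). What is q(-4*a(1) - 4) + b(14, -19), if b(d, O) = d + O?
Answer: -343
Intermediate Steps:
b(d, O) = O + d
a(J) = 1/(-1 + 2*J) (a(J) = 1/((J - 1) + J) = 1/((-1 + J) + J) = 1/(-1 + 2*J))
q(B) = (-18 + B)*(21 + B)
q(-4*a(1) - 4) + b(14, -19) = (-378 + (-4/(-1 + 2*1) - 4)**2 + 3*(-4/(-1 + 2*1) - 4)) + (-19 + 14) = (-378 + (-4/(-1 + 2) - 4)**2 + 3*(-4/(-1 + 2) - 4)) - 5 = (-378 + (-4/1 - 4)**2 + 3*(-4/1 - 4)) - 5 = (-378 + (-4*1 - 4)**2 + 3*(-4*1 - 4)) - 5 = (-378 + (-4 - 4)**2 + 3*(-4 - 4)) - 5 = (-378 + (-8)**2 + 3*(-8)) - 5 = (-378 + 64 - 24) - 5 = -338 - 5 = -343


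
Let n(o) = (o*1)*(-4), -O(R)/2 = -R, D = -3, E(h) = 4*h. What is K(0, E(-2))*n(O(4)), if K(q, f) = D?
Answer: 96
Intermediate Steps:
O(R) = 2*R (O(R) = -(-2)*R = 2*R)
n(o) = -4*o (n(o) = o*(-4) = -4*o)
K(q, f) = -3
K(0, E(-2))*n(O(4)) = -(-12)*2*4 = -(-12)*8 = -3*(-32) = 96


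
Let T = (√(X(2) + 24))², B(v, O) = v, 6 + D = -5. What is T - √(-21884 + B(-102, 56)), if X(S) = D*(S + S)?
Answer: -20 - I*√21986 ≈ -20.0 - 148.28*I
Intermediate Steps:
D = -11 (D = -6 - 5 = -11)
X(S) = -22*S (X(S) = -11*(S + S) = -22*S)
T = -20 (T = (√(-22*2 + 24))² = (√(-44 + 24))² = (√(-20))² = (2*I*√5)² = -20)
T - √(-21884 + B(-102, 56)) = -20 - √(-21884 - 102) = -20 - √(-21986) = -20 - I*√21986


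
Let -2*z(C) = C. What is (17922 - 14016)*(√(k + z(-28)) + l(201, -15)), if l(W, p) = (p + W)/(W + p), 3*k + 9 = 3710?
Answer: 3906 + 1302*√11229 ≈ 1.4188e+5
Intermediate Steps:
k = 3701/3 (k = -3 + (⅓)*3710 = -3 + 3710/3 = 3701/3 ≈ 1233.7)
z(C) = -C/2
l(W, p) = 1 (l(W, p) = (W + p)/(W + p) = 1)
(17922 - 14016)*(√(k + z(-28)) + l(201, -15)) = (17922 - 14016)*(√(3701/3 - ½*(-28)) + 1) = 3906*(√(3701/3 + 14) + 1) = 3906*(√(3743/3) + 1) = 3906*(√11229/3 + 1) = 3906*(1 + √11229/3) = 3906 + 1302*√11229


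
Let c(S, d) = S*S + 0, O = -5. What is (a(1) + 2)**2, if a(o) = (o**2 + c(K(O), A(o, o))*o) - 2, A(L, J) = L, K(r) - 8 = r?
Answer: 100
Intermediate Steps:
K(r) = 8 + r
c(S, d) = S**2 (c(S, d) = S**2 + 0 = S**2)
a(o) = -2 + o**2 + 9*o (a(o) = (o**2 + (8 - 5)**2*o) - 2 = (o**2 + 3**2*o) - 2 = (o**2 + 9*o) - 2 = -2 + o**2 + 9*o)
(a(1) + 2)**2 = ((-2 + 1**2 + 9*1) + 2)**2 = ((-2 + 1 + 9) + 2)**2 = (8 + 2)**2 = 10**2 = 100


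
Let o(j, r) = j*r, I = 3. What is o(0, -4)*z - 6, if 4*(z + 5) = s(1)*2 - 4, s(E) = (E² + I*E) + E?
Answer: -6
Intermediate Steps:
s(E) = E² + 4*E (s(E) = (E² + 3*E) + E = E² + 4*E)
z = -7/2 (z = -5 + ((1*(4 + 1))*2 - 4)/4 = -5 + ((1*5)*2 - 4)/4 = -5 + (5*2 - 4)/4 = -5 + (10 - 4)/4 = -5 + (¼)*6 = -5 + 3/2 = -7/2 ≈ -3.5000)
o(0, -4)*z - 6 = (0*(-4))*(-7/2) - 6 = 0*(-7/2) - 6 = 0 - 6 = -6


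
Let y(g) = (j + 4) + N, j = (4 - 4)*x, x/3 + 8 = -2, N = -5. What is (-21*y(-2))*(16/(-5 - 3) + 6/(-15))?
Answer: -252/5 ≈ -50.400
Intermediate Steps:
x = -30 (x = -24 + 3*(-2) = -24 - 6 = -30)
j = 0 (j = (4 - 4)*(-30) = 0*(-30) = 0)
y(g) = -1 (y(g) = (0 + 4) - 5 = 4 - 5 = -1)
(-21*y(-2))*(16/(-5 - 3) + 6/(-15)) = (-21*(-1))*(16/(-5 - 3) + 6/(-15)) = 21*(16/(-8) + 6*(-1/15)) = 21*(16*(-1/8) - 2/5) = 21*(-2 - 2/5) = 21*(-12/5) = -252/5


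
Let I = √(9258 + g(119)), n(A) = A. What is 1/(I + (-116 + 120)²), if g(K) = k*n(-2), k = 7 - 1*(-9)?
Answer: -8/4485 + √9226/8970 ≈ 0.0089244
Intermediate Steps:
k = 16 (k = 7 + 9 = 16)
g(K) = -32 (g(K) = 16*(-2) = -32)
I = √9226 (I = √(9258 - 32) = √9226 ≈ 96.052)
1/(I + (-116 + 120)²) = 1/(√9226 + (-116 + 120)²) = 1/(√9226 + 4²) = 1/(√9226 + 16) = 1/(16 + √9226)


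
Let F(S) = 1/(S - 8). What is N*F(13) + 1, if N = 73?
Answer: 78/5 ≈ 15.600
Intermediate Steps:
F(S) = 1/(-8 + S)
N*F(13) + 1 = 73/(-8 + 13) + 1 = 73/5 + 1 = 78/5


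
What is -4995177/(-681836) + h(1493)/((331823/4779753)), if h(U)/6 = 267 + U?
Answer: 2024516380761303/13308756884 ≈ 1.5212e+5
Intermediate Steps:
h(U) = 1602 + 6*U (h(U) = 6*(267 + U) = 1602 + 6*U)
-4995177/(-681836) + h(1493)/((331823/4779753)) = -4995177/(-681836) + (1602 + 6*1493)/((331823/4779753)) = -4995177*(-1/681836) + (1602 + 8958)/((331823*(1/4779753))) = 4995177/681836 + 10560/(331823/4779753) = 4995177/681836 + 10560*(4779753/331823) = 4995177/681836 + 50474191680/331823 = 2024516380761303/13308756884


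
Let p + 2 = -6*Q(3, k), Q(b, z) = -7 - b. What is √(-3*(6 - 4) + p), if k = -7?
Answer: 2*√13 ≈ 7.2111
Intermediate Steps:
p = 58 (p = -2 - 6*(-7 - 1*3) = -2 - 6*(-7 - 3) = -2 - 6*(-10) = -2 + 60 = 58)
√(-3*(6 - 4) + p) = √(-3*(6 - 4) + 58) = √(-3*2 + 58) = √(-6 + 58) = √52 = 2*√13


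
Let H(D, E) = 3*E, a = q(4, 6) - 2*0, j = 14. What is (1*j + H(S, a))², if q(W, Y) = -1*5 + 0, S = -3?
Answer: 1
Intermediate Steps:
q(W, Y) = -5 (q(W, Y) = -5 + 0 = -5)
a = -5 (a = -5 - 2*0 = -5 + 0 = -5)
(1*j + H(S, a))² = (1*14 + 3*(-5))² = (14 - 15)² = (-1)² = 1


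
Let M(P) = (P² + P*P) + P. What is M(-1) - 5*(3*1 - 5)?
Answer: 11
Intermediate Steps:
M(P) = P + 2*P² (M(P) = (P² + P²) + P = 2*P² + P = P + 2*P²)
M(-1) - 5*(3*1 - 5) = -(1 + 2*(-1)) - 5*(3*1 - 5) = -(1 - 2) - 5*(3 - 5) = -1*(-1) - 5*(-2) = 1 + 10 = 11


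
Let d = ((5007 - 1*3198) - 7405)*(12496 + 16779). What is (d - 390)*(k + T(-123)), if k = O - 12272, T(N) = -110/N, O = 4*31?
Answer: 5969936454860/3 ≈ 1.9900e+12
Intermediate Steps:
O = 124
d = -163822900 (d = ((5007 - 3198) - 7405)*29275 = (1809 - 7405)*29275 = -5596*29275 = -163822900)
k = -12148 (k = 124 - 12272 = -12148)
(d - 390)*(k + T(-123)) = (-163822900 - 390)*(-12148 - 110/(-123)) = -163823290*(-12148 - 110*(-1/123)) = -163823290*(-12148 + 110/123) = -163823290*(-1494094/123) = 5969936454860/3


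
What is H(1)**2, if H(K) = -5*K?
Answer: 25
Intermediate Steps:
H(1)**2 = (-5*1)**2 = (-5)**2 = 25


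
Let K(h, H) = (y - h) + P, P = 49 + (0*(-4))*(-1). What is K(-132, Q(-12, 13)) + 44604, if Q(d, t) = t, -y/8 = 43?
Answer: 44441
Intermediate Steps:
y = -344 (y = -8*43 = -344)
P = 49 (P = 49 + 0*(-1) = 49 + 0 = 49)
K(h, H) = -295 - h (K(h, H) = (-344 - h) + 49 = -295 - h)
K(-132, Q(-12, 13)) + 44604 = (-295 - 1*(-132)) + 44604 = (-295 + 132) + 44604 = -163 + 44604 = 44441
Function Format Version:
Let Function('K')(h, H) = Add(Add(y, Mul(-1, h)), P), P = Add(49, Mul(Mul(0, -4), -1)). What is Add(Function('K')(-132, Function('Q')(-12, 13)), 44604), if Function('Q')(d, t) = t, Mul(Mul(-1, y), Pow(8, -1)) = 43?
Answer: 44441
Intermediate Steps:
y = -344 (y = Mul(-8, 43) = -344)
P = 49 (P = Add(49, Mul(0, -1)) = Add(49, 0) = 49)
Function('K')(h, H) = Add(-295, Mul(-1, h)) (Function('K')(h, H) = Add(Add(-344, Mul(-1, h)), 49) = Add(-295, Mul(-1, h)))
Add(Function('K')(-132, Function('Q')(-12, 13)), 44604) = Add(Add(-295, Mul(-1, -132)), 44604) = Add(Add(-295, 132), 44604) = Add(-163, 44604) = 44441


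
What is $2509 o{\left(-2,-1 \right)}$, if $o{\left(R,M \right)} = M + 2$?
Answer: $2509$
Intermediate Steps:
$o{\left(R,M \right)} = 2 + M$
$2509 o{\left(-2,-1 \right)} = 2509 \left(2 - 1\right) = 2509 \cdot 1 = 2509$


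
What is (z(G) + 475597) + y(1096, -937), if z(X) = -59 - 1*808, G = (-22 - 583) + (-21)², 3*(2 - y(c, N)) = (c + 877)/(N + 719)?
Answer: 310476701/654 ≈ 4.7474e+5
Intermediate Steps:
y(c, N) = 2 - (877 + c)/(3*(719 + N)) (y(c, N) = 2 - (c + 877)/(3*(N + 719)) = 2 - (877 + c)/(3*(719 + N)))
G = -164 (G = -605 + 441 = -164)
z(X) = -867 (z(X) = -59 - 808 = -867)
(z(G) + 475597) + y(1096, -937) = (-867 + 475597) + (3437 - 1*1096 + 6*(-937))/(3*(719 - 937)) = 474730 + (⅓)*(3437 - 1096 - 5622)/(-218) = 474730 + (⅓)*(-1/218)*(-3281) = 474730 + 3281/654 = 310476701/654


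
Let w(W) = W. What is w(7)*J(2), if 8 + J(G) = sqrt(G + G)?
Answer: -42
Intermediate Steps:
J(G) = -8 + sqrt(2)*sqrt(G) (J(G) = -8 + sqrt(G + G) = -8 + sqrt(2*G) = -8 + sqrt(2)*sqrt(G))
w(7)*J(2) = 7*(-8 + sqrt(2)*sqrt(2)) = 7*(-8 + 2) = 7*(-6) = -42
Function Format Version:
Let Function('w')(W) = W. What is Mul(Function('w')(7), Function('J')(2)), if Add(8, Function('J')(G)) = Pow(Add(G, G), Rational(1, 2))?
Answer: -42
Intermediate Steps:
Function('J')(G) = Add(-8, Mul(Pow(2, Rational(1, 2)), Pow(G, Rational(1, 2)))) (Function('J')(G) = Add(-8, Pow(Add(G, G), Rational(1, 2))) = Add(-8, Pow(Mul(2, G), Rational(1, 2))) = Add(-8, Mul(Pow(2, Rational(1, 2)), Pow(G, Rational(1, 2)))))
Mul(Function('w')(7), Function('J')(2)) = Mul(7, Add(-8, Mul(Pow(2, Rational(1, 2)), Pow(2, Rational(1, 2))))) = Mul(7, Add(-8, 2)) = Mul(7, -6) = -42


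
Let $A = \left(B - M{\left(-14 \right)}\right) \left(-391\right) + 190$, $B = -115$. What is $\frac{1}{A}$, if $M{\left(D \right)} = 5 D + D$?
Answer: $\frac{1}{12311} \approx 8.1228 \cdot 10^{-5}$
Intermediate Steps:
$M{\left(D \right)} = 6 D$
$A = 12311$ ($A = \left(-115 - 6 \left(-14\right)\right) \left(-391\right) + 190 = \left(-115 - -84\right) \left(-391\right) + 190 = \left(-115 + 84\right) \left(-391\right) + 190 = \left(-31\right) \left(-391\right) + 190 = 12121 + 190 = 12311$)
$\frac{1}{A} = \frac{1}{12311}$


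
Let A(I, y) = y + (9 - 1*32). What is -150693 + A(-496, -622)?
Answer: -151338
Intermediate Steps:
A(I, y) = -23 + y (A(I, y) = y + (9 - 32) = y - 23 = -23 + y)
-150693 + A(-496, -622) = -150693 + (-23 - 622) = -150693 - 645 = -151338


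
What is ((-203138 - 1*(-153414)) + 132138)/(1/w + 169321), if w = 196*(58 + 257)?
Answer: 5088240360/10453878541 ≈ 0.48673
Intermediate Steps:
w = 61740 (w = 196*315 = 61740)
((-203138 - 1*(-153414)) + 132138)/(1/w + 169321) = ((-203138 - 1*(-153414)) + 132138)/(1/61740 + 169321) = ((-203138 + 153414) + 132138)/(1/61740 + 169321) = (-49724 + 132138)/(10453878541/61740) = 82414*(61740/10453878541) = 5088240360/10453878541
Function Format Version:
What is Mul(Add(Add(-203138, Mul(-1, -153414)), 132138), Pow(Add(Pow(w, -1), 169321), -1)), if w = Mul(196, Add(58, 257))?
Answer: Rational(5088240360, 10453878541) ≈ 0.48673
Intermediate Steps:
w = 61740 (w = Mul(196, 315) = 61740)
Mul(Add(Add(-203138, Mul(-1, -153414)), 132138), Pow(Add(Pow(w, -1), 169321), -1)) = Mul(Add(Add(-203138, Mul(-1, -153414)), 132138), Pow(Add(Pow(61740, -1), 169321), -1)) = Mul(Add(Add(-203138, 153414), 132138), Pow(Add(Rational(1, 61740), 169321), -1)) = Mul(Add(-49724, 132138), Pow(Rational(10453878541, 61740), -1)) = Mul(82414, Rational(61740, 10453878541)) = Rational(5088240360, 10453878541)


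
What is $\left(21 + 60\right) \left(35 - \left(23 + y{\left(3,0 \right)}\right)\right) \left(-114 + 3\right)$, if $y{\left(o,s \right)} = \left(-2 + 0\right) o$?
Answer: $-161838$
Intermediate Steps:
$y{\left(o,s \right)} = - 2 o$
$\left(21 + 60\right) \left(35 - \left(23 + y{\left(3,0 \right)}\right)\right) \left(-114 + 3\right) = \left(21 + 60\right) \left(35 - \left(23 - 6\right)\right) \left(-114 + 3\right) = 81 \left(35 - 17\right) \left(-111\right) = 81 \cdot 18 \left(-111\right) = 1458 \left(-111\right) = -161838$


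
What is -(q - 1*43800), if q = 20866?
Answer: 22934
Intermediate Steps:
-(q - 1*43800) = -(20866 - 1*43800) = -(20866 - 43800) = -1*(-22934) = 22934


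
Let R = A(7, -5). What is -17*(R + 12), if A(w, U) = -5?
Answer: -119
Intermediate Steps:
R = -5
-17*(R + 12) = -17*(-5 + 12) = -17*7 = -119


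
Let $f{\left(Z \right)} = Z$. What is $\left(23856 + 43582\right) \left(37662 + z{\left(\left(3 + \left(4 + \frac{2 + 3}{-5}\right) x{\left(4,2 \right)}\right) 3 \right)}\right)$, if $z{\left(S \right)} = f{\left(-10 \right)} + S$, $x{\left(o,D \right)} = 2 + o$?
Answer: $2543424170$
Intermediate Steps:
$z{\left(S \right)} = -10 + S$
$\left(23856 + 43582\right) \left(37662 + z{\left(\left(3 + \left(4 + \frac{2 + 3}{-5}\right) x{\left(4,2 \right)}\right) 3 \right)}\right) = \left(23856 + 43582\right) \left(37662 - \left(10 - \left(3 + \left(4 + \frac{2 + 3}{-5}\right) \left(2 + 4\right)\right) 3\right)\right) = 67438 \left(37662 - \left(10 - \left(3 + \left(4 + 5 \left(- \frac{1}{5}\right)\right) 6\right) 3\right)\right) = 67438 \left(37662 - \left(10 - \left(3 + \left(4 - 1\right) 6\right) 3\right)\right) = 67438 \left(37662 - \left(10 - \left(3 + 3 \cdot 6\right) 3\right)\right) = 67438 \left(37662 - \left(10 - \left(3 + 18\right) 3\right)\right) = 67438 \left(37662 + \left(-10 + 21 \cdot 3\right)\right) = 67438 \left(37662 + \left(-10 + 63\right)\right) = 67438 \left(37662 + 53\right) = 67438 \cdot 37715 = 2543424170$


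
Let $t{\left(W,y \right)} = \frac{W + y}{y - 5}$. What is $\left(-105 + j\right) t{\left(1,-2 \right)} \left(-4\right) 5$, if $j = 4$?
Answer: $\frac{2020}{7} \approx 288.57$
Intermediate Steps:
$t{\left(W,y \right)} = \frac{W + y}{-5 + y}$
$\left(-105 + j\right) t{\left(1,-2 \right)} \left(-4\right) 5 = \left(-105 + 4\right) \frac{1 - 2}{-5 - 2} \left(-4\right) 5 = - 101 \frac{1}{-7} \left(-1\right) \left(-4\right) 5 = - 101 \left(- \frac{1}{7}\right) \left(-1\right) \left(-4\right) 5 = - 101 \cdot \frac{1}{7} \left(-4\right) 5 = - 101 \left(\left(- \frac{4}{7}\right) 5\right) = \left(-101\right) \left(- \frac{20}{7}\right) = \frac{2020}{7}$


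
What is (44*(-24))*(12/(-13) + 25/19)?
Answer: -102432/247 ≈ -414.70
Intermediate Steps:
(44*(-24))*(12/(-13) + 25/19) = -1056*(12*(-1/13) + 25*(1/19)) = -1056*(-12/13 + 25/19) = -1056*97/247 = -102432/247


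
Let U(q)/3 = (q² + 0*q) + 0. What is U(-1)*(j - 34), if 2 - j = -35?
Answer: 9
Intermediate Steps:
j = 37 (j = 2 - 1*(-35) = 2 + 35 = 37)
U(q) = 3*q² (U(q) = 3*((q² + 0*q) + 0) = 3*((q² + 0) + 0) = 3*(q² + 0) = 3*q²)
U(-1)*(j - 34) = (3*(-1)²)*(37 - 34) = (3*1)*3 = 3*3 = 9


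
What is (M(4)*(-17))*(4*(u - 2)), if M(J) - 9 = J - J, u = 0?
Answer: 1224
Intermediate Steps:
M(J) = 9 (M(J) = 9 + (J - J) = 9 + 0 = 9)
(M(4)*(-17))*(4*(u - 2)) = (9*(-17))*(4*(0 - 2)) = -612*(-2) = -153*(-8) = 1224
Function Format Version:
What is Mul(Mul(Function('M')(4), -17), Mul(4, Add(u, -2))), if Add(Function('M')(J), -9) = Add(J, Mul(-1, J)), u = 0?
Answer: 1224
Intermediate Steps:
Function('M')(J) = 9 (Function('M')(J) = Add(9, Add(J, Mul(-1, J))) = Add(9, 0) = 9)
Mul(Mul(Function('M')(4), -17), Mul(4, Add(u, -2))) = Mul(Mul(9, -17), Mul(4, Add(0, -2))) = Mul(-153, Mul(4, -2)) = Mul(-153, -8) = 1224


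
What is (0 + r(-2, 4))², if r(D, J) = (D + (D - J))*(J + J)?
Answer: 4096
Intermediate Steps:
r(D, J) = 2*J*(-J + 2*D) (r(D, J) = (-J + 2*D)*(2*J) = 2*J*(-J + 2*D))
(0 + r(-2, 4))² = (0 + 2*4*(-1*4 + 2*(-2)))² = (0 + 2*4*(-4 - 4))² = (0 + 2*4*(-8))² = (0 - 64)² = (-64)² = 4096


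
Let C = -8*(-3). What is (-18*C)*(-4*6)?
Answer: 10368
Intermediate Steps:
C = 24
(-18*C)*(-4*6) = (-18*24)*(-4*6) = -432*(-24) = 10368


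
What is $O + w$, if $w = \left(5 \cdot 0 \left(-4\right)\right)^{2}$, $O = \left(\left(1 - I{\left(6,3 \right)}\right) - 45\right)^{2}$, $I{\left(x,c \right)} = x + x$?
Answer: $3136$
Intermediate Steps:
$I{\left(x,c \right)} = 2 x$
$O = 3136$ ($O = \left(\left(1 - 2 \cdot 6\right) - 45\right)^{2} = \left(\left(1 - 12\right) - 45\right)^{2} = \left(-11 - 45\right)^{2} = \left(-56\right)^{2} = 3136$)
$w = 0$ ($w = \left(0 \left(-4\right)\right)^{2} = 0^{2} = 0$)
$O + w = 3136 + 0 = 3136$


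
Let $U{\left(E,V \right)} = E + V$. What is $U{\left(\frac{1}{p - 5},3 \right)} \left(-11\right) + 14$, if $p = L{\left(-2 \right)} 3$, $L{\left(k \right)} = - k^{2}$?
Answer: $- \frac{312}{17} \approx -18.353$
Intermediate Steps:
$p = -12$ ($p = - \left(-2\right)^{2} \cdot 3 = \left(-1\right) 4 \cdot 3 = \left(-4\right) 3 = -12$)
$U{\left(\frac{1}{p - 5},3 \right)} \left(-11\right) + 14 = \left(\frac{1}{-12 - 5} + 3\right) \left(-11\right) + 14 = \left(\frac{1}{-17} + 3\right) \left(-11\right) + 14 = \left(- \frac{1}{17} + 3\right) \left(-11\right) + 14 = \frac{50}{17} \left(-11\right) + 14 = - \frac{550}{17} + 14 = - \frac{312}{17}$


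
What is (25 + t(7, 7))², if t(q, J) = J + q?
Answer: 1521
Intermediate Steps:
(25 + t(7, 7))² = (25 + (7 + 7))² = (25 + 14)² = 39² = 1521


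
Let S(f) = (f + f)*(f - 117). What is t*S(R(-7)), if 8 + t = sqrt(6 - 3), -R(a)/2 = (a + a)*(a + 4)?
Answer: -270144 + 33768*sqrt(3) ≈ -2.1166e+5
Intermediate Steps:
R(a) = -4*a*(4 + a) (R(a) = -2*(a + a)*(a + 4) = -2*2*a*(4 + a) = -4*a*(4 + a))
t = -8 + sqrt(3) (t = -8 + sqrt(6 - 3) = -8 + sqrt(3) ≈ -6.2680)
S(f) = 2*f*(-117 + f) (S(f) = (2*f)*(-117 + f) = 2*f*(-117 + f))
t*S(R(-7)) = (-8 + sqrt(3))*(2*(-4*(-7)*(4 - 7))*(-117 - 4*(-7)*(4 - 7))) = (-8 + sqrt(3))*(2*(-4*(-7)*(-3))*(-117 - 4*(-7)*(-3))) = (-8 + sqrt(3))*(2*(-84)*(-117 - 84)) = (-8 + sqrt(3))*(2*(-84)*(-201)) = (-8 + sqrt(3))*33768 = -270144 + 33768*sqrt(3)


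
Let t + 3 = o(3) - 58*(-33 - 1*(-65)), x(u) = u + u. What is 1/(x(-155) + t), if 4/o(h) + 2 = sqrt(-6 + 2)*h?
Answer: -10846/23527145 + 3*I/23527145 ≈ -0.000461 + 1.2751e-7*I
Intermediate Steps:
x(u) = 2*u
o(h) = 4/(-2 + 2*I*h) (o(h) = 4/(-2 + sqrt(-6 + 2)*h) = 4/(-2 + sqrt(-4)*h) = 4/(-2 + (2*I)*h) = 4/(-2 + 2*I*h))
t = -1859 + (-1 - 3*I)/5 (t = -3 + (2/(-1 + I*3) - 58*(-33 - 1*(-65))) = -3 + (2/(-1 + 3*I) - 58*(-33 + 65)) = -3 + (2*((-1 - 3*I)/10) - 58*32) = -3 + ((-1 - 3*I)/5 - 1856) = -3 + (-1856 + (-1 - 3*I)/5) = -1859 + (-1 - 3*I)/5 ≈ -1859.2 - 0.6*I)
1/(x(-155) + t) = 1/(2*(-155) + (-9296/5 - 3*I/5)) = 1/(-310 + (-9296/5 - 3*I/5)) = 1/(-10846/5 - 3*I/5) = (-10846/5 + 3*I/5)/4705429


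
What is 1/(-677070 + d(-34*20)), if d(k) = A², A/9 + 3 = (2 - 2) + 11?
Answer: -1/671886 ≈ -1.4883e-6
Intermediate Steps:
A = 72 (A = -27 + 9*((2 - 2) + 11) = -27 + 9*(0 + 11) = -27 + 9*11 = -27 + 99 = 72)
d(k) = 5184 (d(k) = 72² = 5184)
1/(-677070 + d(-34*20)) = 1/(-677070 + 5184) = 1/(-671886) = -1/671886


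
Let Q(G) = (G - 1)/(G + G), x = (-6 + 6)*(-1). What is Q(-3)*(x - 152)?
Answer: -304/3 ≈ -101.33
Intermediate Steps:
x = 0 (x = 0*(-1) = 0)
Q(G) = (-1 + G)/(2*G) (Q(G) = (-1 + G)/((2*G)) = (-1 + G)*(1/(2*G)) = (-1 + G)/(2*G))
Q(-3)*(x - 152) = ((½)*(-1 - 3)/(-3))*(0 - 152) = ((½)*(-⅓)*(-4))*(-152) = (⅔)*(-152) = -304/3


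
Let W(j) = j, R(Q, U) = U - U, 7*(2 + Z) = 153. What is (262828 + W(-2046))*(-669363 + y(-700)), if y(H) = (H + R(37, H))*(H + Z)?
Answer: -50399511666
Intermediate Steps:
Z = 139/7 (Z = -2 + (⅐)*153 = -2 + 153/7 = 139/7 ≈ 19.857)
R(Q, U) = 0
y(H) = H*(139/7 + H) (y(H) = (H + 0)*(H + 139/7) = H*(139/7 + H))
(262828 + W(-2046))*(-669363 + y(-700)) = (262828 - 2046)*(-669363 + (⅐)*(-700)*(139 + 7*(-700))) = 260782*(-669363 + (⅐)*(-700)*(139 - 4900)) = 260782*(-669363 + (⅐)*(-700)*(-4761)) = 260782*(-669363 + 476100) = 260782*(-193263) = -50399511666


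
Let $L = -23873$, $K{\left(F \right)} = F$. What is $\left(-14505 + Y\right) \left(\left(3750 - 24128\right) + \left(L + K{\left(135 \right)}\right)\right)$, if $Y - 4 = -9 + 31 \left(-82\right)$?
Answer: $752266032$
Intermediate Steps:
$Y = -2547$ ($Y = 4 + \left(-9 + 31 \left(-82\right)\right) = 4 - 2551 = -2547$)
$\left(-14505 + Y\right) \left(\left(3750 - 24128\right) + \left(L + K{\left(135 \right)}\right)\right) = \left(-14505 - 2547\right) \left(\left(3750 - 24128\right) + \left(-23873 + 135\right)\right) = - 17052 \left(\left(3750 - 24128\right) - 23738\right) = - 17052 \left(-20378 - 23738\right) = \left(-17052\right) \left(-44116\right) = 752266032$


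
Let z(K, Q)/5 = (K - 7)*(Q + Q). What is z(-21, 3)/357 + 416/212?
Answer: -352/901 ≈ -0.39068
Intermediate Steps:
z(K, Q) = 10*Q*(-7 + K) (z(K, Q) = 5*((K - 7)*(Q + Q)) = 5*((-7 + K)*(2*Q)) = 5*(2*Q*(-7 + K)) = 10*Q*(-7 + K))
z(-21, 3)/357 + 416/212 = (10*3*(-7 - 21))/357 + 416/212 = (10*3*(-28))*(1/357) + 416*(1/212) = -840*1/357 + 104/53 = -40/17 + 104/53 = -352/901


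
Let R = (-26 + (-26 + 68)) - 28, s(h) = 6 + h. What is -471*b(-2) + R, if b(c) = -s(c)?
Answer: 1872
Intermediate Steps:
b(c) = -6 - c (b(c) = -(6 + c) = -6 - c)
R = -12 (R = (-26 + 42) - 28 = 16 - 28 = -12)
-471*b(-2) + R = -471*(-6 - 1*(-2)) - 12 = -471*(-6 + 2) - 12 = -471*(-4) - 12 = 1884 - 12 = 1872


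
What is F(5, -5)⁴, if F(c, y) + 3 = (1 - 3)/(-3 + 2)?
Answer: 1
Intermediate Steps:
F(c, y) = -1 (F(c, y) = -3 + (1 - 3)/(-3 + 2) = -3 - 2/(-1) = -3 - 2*(-1) = -3 + 2 = -1)
F(5, -5)⁴ = (-1)⁴ = 1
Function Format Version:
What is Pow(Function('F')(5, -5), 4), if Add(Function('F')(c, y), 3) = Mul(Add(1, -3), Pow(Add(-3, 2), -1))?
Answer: 1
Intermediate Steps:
Function('F')(c, y) = -1 (Function('F')(c, y) = Add(-3, Mul(Add(1, -3), Pow(Add(-3, 2), -1))) = Add(-3, Mul(-2, Pow(-1, -1))) = Add(-3, Mul(-2, -1)) = Add(-3, 2) = -1)
Pow(Function('F')(5, -5), 4) = Pow(-1, 4) = 1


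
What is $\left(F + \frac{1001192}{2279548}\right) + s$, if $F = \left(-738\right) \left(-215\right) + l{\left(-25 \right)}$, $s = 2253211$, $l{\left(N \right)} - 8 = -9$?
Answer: $\frac{1374499307858}{569887} \approx 2.4119 \cdot 10^{6}$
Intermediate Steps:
$l{\left(N \right)} = -1$ ($l{\left(N \right)} = 8 - 9 = -1$)
$F = 158669$ ($F = \left(-738\right) \left(-215\right) - 1 = 158670 - 1 = 158669$)
$\left(F + \frac{1001192}{2279548}\right) + s = \left(158669 + \frac{1001192}{2279548}\right) + 2253211 = \left(158669 + 1001192 \cdot \frac{1}{2279548}\right) + 2253211 = \left(158669 + \frac{250298}{569887}\right) + 2253211 = \frac{90423650701}{569887} + 2253211 = \frac{1374499307858}{569887}$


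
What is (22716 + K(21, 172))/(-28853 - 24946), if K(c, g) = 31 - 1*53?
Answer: -22694/53799 ≈ -0.42183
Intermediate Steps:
K(c, g) = -22 (K(c, g) = 31 - 53 = -22)
(22716 + K(21, 172))/(-28853 - 24946) = (22716 - 22)/(-28853 - 24946) = 22694/(-53799) = 22694*(-1/53799) = -22694/53799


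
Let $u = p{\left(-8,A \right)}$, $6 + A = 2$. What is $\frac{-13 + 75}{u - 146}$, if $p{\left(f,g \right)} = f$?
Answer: $- \frac{31}{77} \approx -0.4026$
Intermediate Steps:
$A = -4$ ($A = -6 + 2 = -4$)
$u = -8$
$\frac{-13 + 75}{u - 146} = \frac{-13 + 75}{-8 - 146} = \frac{1}{-154} \cdot 62 = \left(- \frac{1}{154}\right) 62 = - \frac{31}{77}$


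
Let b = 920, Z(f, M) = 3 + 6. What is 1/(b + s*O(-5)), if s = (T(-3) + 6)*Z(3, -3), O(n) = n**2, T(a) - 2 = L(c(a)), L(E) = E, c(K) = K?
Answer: 1/2045 ≈ 0.00048900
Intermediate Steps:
Z(f, M) = 9
T(a) = 2 + a
s = 45 (s = ((2 - 3) + 6)*9 = (-1 + 6)*9 = 5*9 = 45)
1/(b + s*O(-5)) = 1/(920 + 45*(-5)**2) = 1/(920 + 45*25) = 1/(920 + 1125) = 1/2045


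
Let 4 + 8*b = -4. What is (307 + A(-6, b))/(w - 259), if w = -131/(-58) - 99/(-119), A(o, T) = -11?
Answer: -2042992/1766287 ≈ -1.1567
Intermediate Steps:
b = -1 (b = -½ + (⅛)*(-4) = -½ - ½ = -1)
w = 21331/6902 (w = -131*(-1/58) - 99*(-1/119) = 131/58 + 99/119 = 21331/6902 ≈ 3.0906)
(307 + A(-6, b))/(w - 259) = (307 - 11)/(21331/6902 - 259) = 296/(-1766287/6902) = 296*(-6902/1766287) = -2042992/1766287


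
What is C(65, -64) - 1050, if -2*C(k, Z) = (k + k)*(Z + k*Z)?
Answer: 273510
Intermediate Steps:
C(k, Z) = -k*(Z + Z*k) (C(k, Z) = -(k + k)*(Z + k*Z)/2 = -2*k*(Z + Z*k)/2 = -k*(Z + Z*k))
C(65, -64) - 1050 = -1*(-64)*65*(1 + 65) - 1050 = -1*(-64)*65*66 - 1050 = 274560 - 1050 = 273510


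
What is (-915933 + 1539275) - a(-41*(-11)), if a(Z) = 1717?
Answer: 621625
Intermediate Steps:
(-915933 + 1539275) - a(-41*(-11)) = (-915933 + 1539275) - 1*1717 = 623342 - 1717 = 621625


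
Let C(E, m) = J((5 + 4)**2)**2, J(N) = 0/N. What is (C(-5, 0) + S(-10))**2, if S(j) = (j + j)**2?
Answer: 160000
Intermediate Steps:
J(N) = 0
C(E, m) = 0 (C(E, m) = 0**2 = 0)
S(j) = 4*j**2 (S(j) = (2*j)**2 = 4*j**2)
(C(-5, 0) + S(-10))**2 = (0 + 4*(-10)**2)**2 = (0 + 4*100)**2 = (0 + 400)**2 = 400**2 = 160000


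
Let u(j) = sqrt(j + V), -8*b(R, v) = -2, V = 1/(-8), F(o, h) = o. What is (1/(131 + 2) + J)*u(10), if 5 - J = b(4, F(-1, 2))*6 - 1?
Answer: 1199*sqrt(158)/1064 ≈ 14.165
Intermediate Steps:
V = -1/8 ≈ -0.12500
b(R, v) = 1/4 (b(R, v) = -1/8*(-2) = 1/4)
J = 9/2 (J = 5 - ((1/4)*6 - 1) = 5 - (3/2 - 1) = 5 - 1*1/2 = 5 - 1/2 = 9/2 ≈ 4.5000)
u(j) = sqrt(-1/8 + j) (u(j) = sqrt(j - 1/8) = sqrt(-1/8 + j))
(1/(131 + 2) + J)*u(10) = (1/(131 + 2) + 9/2)*(sqrt(-2 + 16*10)/4) = (1/133 + 9/2)*(sqrt(-2 + 160)/4) = (1/133 + 9/2)*(sqrt(158)/4) = 1199*(sqrt(158)/4)/266 = 1199*sqrt(158)/1064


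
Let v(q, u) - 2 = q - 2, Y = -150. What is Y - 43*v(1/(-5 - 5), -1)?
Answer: -1457/10 ≈ -145.70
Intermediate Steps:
v(q, u) = q (v(q, u) = 2 + (q - 2) = 2 + (-2 + q) = q)
Y - 43*v(1/(-5 - 5), -1) = -150 - 43/(-5 - 5) = -150 - 43/(-10) = -150 - 43*(-⅒) = -150 + 43/10 = -1457/10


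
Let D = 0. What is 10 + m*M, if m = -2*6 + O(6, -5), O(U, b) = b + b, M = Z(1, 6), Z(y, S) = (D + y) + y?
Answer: -34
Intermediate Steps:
Z(y, S) = 2*y (Z(y, S) = (0 + y) + y = y + y = 2*y)
M = 2 (M = 2*1 = 2)
O(U, b) = 2*b
m = -22 (m = -2*6 + 2*(-5) = -12 - 10 = -22)
10 + m*M = 10 - 22*2 = 10 - 44 = -34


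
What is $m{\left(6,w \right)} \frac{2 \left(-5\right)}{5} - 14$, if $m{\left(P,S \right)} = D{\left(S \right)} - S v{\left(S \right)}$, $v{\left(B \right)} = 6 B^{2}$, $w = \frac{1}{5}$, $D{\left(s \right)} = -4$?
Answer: $- \frac{738}{125} \approx -5.904$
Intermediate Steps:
$w = \frac{1}{5} \approx 0.2$
$m{\left(P,S \right)} = -4 - 6 S^{3}$ ($m{\left(P,S \right)} = -4 - S 6 S^{2} = -4 - 6 S^{3}$)
$m{\left(6,w \right)} \frac{2 \left(-5\right)}{5} - 14 = \left(-4 - \frac{6}{125}\right) \frac{2 \left(-5\right)}{5} - 14 = \left(-4 - \frac{6}{125}\right) \left(\left(-10\right) \frac{1}{5}\right) - 14 = \left(-4 - \frac{6}{125}\right) \left(-2\right) - 14 = \left(- \frac{506}{125}\right) \left(-2\right) - 14 = \frac{1012}{125} - 14 = - \frac{738}{125}$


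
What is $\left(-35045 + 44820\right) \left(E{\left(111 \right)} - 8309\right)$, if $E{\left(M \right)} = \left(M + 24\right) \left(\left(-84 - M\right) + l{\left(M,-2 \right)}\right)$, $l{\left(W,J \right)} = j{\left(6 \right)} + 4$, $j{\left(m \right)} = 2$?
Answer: $-330629600$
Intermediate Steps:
$l{\left(W,J \right)} = 6$ ($l{\left(W,J \right)} = 2 + 4 = 6$)
$E{\left(M \right)} = \left(-78 - M\right) \left(24 + M\right)$ ($E{\left(M \right)} = \left(M + 24\right) \left(\left(-84 - M\right) + 6\right) = \left(24 + M\right) \left(-78 - M\right) = \left(-78 - M\right) \left(24 + M\right)$)
$\left(-35045 + 44820\right) \left(E{\left(111 \right)} - 8309\right) = \left(-35045 + 44820\right) \left(\left(-1872 - 111^{2} - 11322\right) - 8309\right) = 9775 \left(\left(-1872 - 12321 - 11322\right) - 8309\right) = 9775 \left(-25515 - 8309\right) = 9775 \left(-33824\right) = -330629600$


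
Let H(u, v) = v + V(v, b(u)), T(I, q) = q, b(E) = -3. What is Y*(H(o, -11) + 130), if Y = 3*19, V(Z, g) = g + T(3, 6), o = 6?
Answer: 6954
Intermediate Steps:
V(Z, g) = 6 + g (V(Z, g) = g + 6 = 6 + g)
H(u, v) = 3 + v (H(u, v) = v + (6 - 3) = v + 3 = 3 + v)
Y = 57
Y*(H(o, -11) + 130) = 57*((3 - 11) + 130) = 57*(-8 + 130) = 57*122 = 6954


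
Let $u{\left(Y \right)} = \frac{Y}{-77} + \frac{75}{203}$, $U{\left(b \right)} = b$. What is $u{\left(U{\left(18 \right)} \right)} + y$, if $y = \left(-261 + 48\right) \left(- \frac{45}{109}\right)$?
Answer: $\frac{21436332}{243397} \approx 88.071$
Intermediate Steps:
$u{\left(Y \right)} = \frac{75}{203} - \frac{Y}{77}$ ($u{\left(Y \right)} = Y \left(- \frac{1}{77}\right) + 75 \cdot \frac{1}{203} = - \frac{Y}{77} + \frac{75}{203} = \frac{75}{203} - \frac{Y}{77}$)
$y = \frac{9585}{109}$ ($y = - 213 \left(\left(-45\right) \frac{1}{109}\right) = \left(-213\right) \left(- \frac{45}{109}\right) = \frac{9585}{109} \approx 87.936$)
$u{\left(U{\left(18 \right)} \right)} + y = \left(\frac{75}{203} - \frac{18}{77}\right) + \frac{9585}{109} = \frac{303}{2233} + \frac{9585}{109} = \frac{21436332}{243397}$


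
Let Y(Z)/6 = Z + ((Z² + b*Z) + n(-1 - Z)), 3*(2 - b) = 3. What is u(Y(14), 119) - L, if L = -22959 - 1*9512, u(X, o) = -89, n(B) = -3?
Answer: 32382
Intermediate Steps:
b = 1 (b = 2 - ⅓*3 = 2 - 1 = 1)
Y(Z) = -18 + 6*Z² + 12*Z (Y(Z) = 6*(Z + ((Z² + 1*Z) - 3)) = 6*(Z + ((Z² + Z) - 3)) = 6*(Z + ((Z + Z²) - 3)) = 6*(Z + (-3 + Z + Z²)) = 6*(-3 + Z² + 2*Z) = -18 + 6*Z² + 12*Z)
L = -32471 (L = -22959 - 9512 = -32471)
u(Y(14), 119) - L = -89 - 1*(-32471) = -89 + 32471 = 32382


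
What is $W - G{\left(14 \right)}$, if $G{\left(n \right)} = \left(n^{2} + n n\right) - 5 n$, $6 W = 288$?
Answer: $-274$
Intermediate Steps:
$W = 48$ ($W = \frac{1}{6} \cdot 288 = 48$)
$G{\left(n \right)} = - 5 n + 2 n^{2}$ ($G{\left(n \right)} = \left(n^{2} + n^{2}\right) - 5 n = 2 n^{2} - 5 n = - 5 n + 2 n^{2}$)
$W - G{\left(14 \right)} = 48 - 14 \left(-5 + 2 \cdot 14\right) = 48 - 14 \left(-5 + 28\right) = 48 - 14 \cdot 23 = 48 - 322 = -274$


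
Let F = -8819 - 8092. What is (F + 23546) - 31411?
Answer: -24776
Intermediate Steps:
F = -16911
(F + 23546) - 31411 = (-16911 + 23546) - 31411 = 6635 - 31411 = -24776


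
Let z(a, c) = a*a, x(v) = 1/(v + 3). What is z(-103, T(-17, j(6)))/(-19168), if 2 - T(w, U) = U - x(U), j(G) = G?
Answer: -10609/19168 ≈ -0.55347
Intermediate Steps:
x(v) = 1/(3 + v)
T(w, U) = 2 + 1/(3 + U) - U (T(w, U) = 2 - (U - 1/(3 + U)) = 2 + (1/(3 + U) - U) = 2 + 1/(3 + U) - U)
z(a, c) = a**2
z(-103, T(-17, j(6)))/(-19168) = (-103)**2/(-19168) = 10609*(-1/19168) = -10609/19168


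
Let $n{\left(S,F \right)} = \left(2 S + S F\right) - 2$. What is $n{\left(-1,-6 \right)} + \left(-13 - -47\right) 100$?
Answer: $3402$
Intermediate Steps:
$n{\left(S,F \right)} = -2 + 2 S + F S$ ($n{\left(S,F \right)} = \left(2 S + F S\right) - 2 = -2 + 2 S + F S$)
$n{\left(-1,-6 \right)} + \left(-13 - -47\right) 100 = \left(-2 + 2 \left(-1\right) - -6\right) + \left(-13 - -47\right) 100 = \left(-2 - 2 + 6\right) + \left(-13 + 47\right) 100 = 2 + 34 \cdot 100 = 2 + 3400 = 3402$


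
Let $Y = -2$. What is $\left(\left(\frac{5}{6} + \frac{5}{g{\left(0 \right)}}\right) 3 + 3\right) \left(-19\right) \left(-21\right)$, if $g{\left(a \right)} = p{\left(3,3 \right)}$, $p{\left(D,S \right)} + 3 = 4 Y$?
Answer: $\frac{36309}{22} \approx 1650.4$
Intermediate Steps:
$p{\left(D,S \right)} = -11$ ($p{\left(D,S \right)} = -3 + 4 \left(-2\right) = -3 - 8 = -11$)
$g{\left(a \right)} = -11$
$\left(\left(\frac{5}{6} + \frac{5}{g{\left(0 \right)}}\right) 3 + 3\right) \left(-19\right) \left(-21\right) = \left(\left(\frac{5}{6} + \frac{5}{-11}\right) 3 + 3\right) \left(-19\right) \left(-21\right) = \left(\left(5 \cdot \frac{1}{6} + 5 \left(- \frac{1}{11}\right)\right) 3 + 3\right) \left(-19\right) \left(-21\right) = \left(\left(\frac{5}{6} - \frac{5}{11}\right) 3 + 3\right) \left(-19\right) \left(-21\right) = \left(\frac{25}{66} \cdot 3 + 3\right) \left(-19\right) \left(-21\right) = \left(\frac{25}{22} + 3\right) \left(-19\right) \left(-21\right) = \frac{91}{22} \left(-19\right) \left(-21\right) = \left(- \frac{1729}{22}\right) \left(-21\right) = \frac{36309}{22}$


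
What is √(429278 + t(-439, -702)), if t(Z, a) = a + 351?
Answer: √428927 ≈ 654.92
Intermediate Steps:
t(Z, a) = 351 + a
√(429278 + t(-439, -702)) = √(429278 + (351 - 702)) = √(429278 - 351) = √428927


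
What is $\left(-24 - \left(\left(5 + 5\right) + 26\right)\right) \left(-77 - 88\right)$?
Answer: $9900$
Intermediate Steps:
$\left(-24 - \left(\left(5 + 5\right) + 26\right)\right) \left(-77 - 88\right) = \left(-24 - \left(10 + 26\right)\right) \left(-165\right) = \left(-24 - 36\right) \left(-165\right) = \left(-60\right) \left(-165\right) = 9900$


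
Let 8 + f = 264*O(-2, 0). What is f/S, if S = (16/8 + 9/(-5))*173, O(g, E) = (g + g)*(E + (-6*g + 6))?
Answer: -95080/173 ≈ -549.60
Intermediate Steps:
O(g, E) = 2*g*(6 + E - 6*g) (O(g, E) = (2*g)*(E + (6 - 6*g)) = (2*g)*(6 + E - 6*g) = 2*g*(6 + E - 6*g))
S = 173/5 (S = (16*(⅛) + 9*(-⅕))*173 = (2 - 9/5)*173 = (⅕)*173 = 173/5 ≈ 34.600)
f = -19016 (f = -8 + 264*(2*(-2)*(6 + 0 - 6*(-2))) = -8 + 264*(2*(-2)*(6 + 0 + 12)) = -8 + 264*(2*(-2)*18) = -8 + 264*(-72) = -8 - 19008 = -19016)
f/S = -19016/173/5 = -19016*5/173 = -95080/173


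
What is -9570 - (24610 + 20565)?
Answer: -54745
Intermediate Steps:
-9570 - (24610 + 20565) = -9570 - 1*45175 = -9570 - 45175 = -54745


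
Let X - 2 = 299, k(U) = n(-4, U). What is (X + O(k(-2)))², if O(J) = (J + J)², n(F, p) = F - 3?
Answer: 247009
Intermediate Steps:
n(F, p) = -3 + F
k(U) = -7 (k(U) = -3 - 4 = -7)
O(J) = 4*J² (O(J) = (2*J)² = 4*J²)
X = 301 (X = 2 + 299 = 301)
(X + O(k(-2)))² = (301 + 4*(-7)²)² = (301 + 4*49)² = (301 + 196)² = 497² = 247009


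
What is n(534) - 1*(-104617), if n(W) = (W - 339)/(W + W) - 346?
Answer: 37120541/356 ≈ 1.0427e+5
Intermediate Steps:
n(W) = -346 + (-339 + W)/(2*W) (n(W) = (-339 + W)/((2*W)) - 346 = (-339 + W)*(1/(2*W)) - 346 = (-339 + W)/(2*W) - 346 = -346 + (-339 + W)/(2*W))
n(534) - 1*(-104617) = (½)*(-339 - 691*534)/534 - 1*(-104617) = (½)*(1/534)*(-339 - 368994) + 104617 = (½)*(1/534)*(-369333) + 104617 = -123111/356 + 104617 = 37120541/356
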